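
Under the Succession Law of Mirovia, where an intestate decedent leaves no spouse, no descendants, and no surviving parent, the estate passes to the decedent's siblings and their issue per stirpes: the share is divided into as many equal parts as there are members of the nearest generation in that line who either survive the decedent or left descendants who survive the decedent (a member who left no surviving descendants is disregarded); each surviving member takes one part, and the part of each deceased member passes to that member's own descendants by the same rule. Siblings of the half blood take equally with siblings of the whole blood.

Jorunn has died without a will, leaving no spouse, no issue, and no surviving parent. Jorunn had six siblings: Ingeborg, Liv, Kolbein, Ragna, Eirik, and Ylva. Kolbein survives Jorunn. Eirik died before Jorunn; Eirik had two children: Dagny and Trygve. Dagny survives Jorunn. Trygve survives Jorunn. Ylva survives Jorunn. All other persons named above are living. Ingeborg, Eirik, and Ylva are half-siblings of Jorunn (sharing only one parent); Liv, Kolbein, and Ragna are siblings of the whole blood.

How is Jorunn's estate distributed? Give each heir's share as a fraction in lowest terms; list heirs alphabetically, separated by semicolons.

Dagny 1/12; Ingeborg 1/6; Kolbein 1/6; Liv 1/6; Ragna 1/6; Trygve 1/12; Ylva 1/6

No spouse, descendants, or parent survives, so the estate passes to Jorunn's siblings per stirpes.
Half-blood and whole-blood siblings take equally under the stated rule.
The estate is divided into 6 equal shares of 1/6 among Ingeborg, Liv, Kolbein, Ragna, Eirik, Ylva.
Ingeborg is living and takes 1/6.
Liv is living and takes 1/6.
Kolbein is living and takes 1/6.
Ragna is living and takes 1/6.
Eirik predeceased; the 1/6 allotted to Eirik's branch passes to Eirik's issue by representation.
The 1/6 is divided into 2 equal shares of 1/12 among Dagny, Trygve.
Dagny is living and takes 1/12.
Trygve is living and takes 1/12.
Ylva is living and takes 1/6.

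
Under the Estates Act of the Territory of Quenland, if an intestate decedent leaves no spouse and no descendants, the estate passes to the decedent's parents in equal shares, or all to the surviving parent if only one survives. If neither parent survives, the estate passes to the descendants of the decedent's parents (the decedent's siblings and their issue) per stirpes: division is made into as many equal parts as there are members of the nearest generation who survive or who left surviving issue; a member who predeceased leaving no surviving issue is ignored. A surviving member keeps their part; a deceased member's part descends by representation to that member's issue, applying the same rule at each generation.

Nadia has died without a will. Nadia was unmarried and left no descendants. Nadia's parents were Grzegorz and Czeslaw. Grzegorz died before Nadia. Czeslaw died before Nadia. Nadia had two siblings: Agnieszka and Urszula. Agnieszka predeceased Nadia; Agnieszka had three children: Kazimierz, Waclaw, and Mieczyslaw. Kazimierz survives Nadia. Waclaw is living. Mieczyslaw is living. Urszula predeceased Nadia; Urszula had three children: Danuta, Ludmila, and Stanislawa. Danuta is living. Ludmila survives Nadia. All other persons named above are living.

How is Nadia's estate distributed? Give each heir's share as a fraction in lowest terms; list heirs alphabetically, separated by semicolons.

Neither parent survives and there are no descendants, so the estate passes to Nadia's siblings and their issue per stirpes.
The estate is divided into 2 equal shares of 1/2 among Agnieszka, Urszula.
Agnieszka predeceased; the 1/2 allotted to Agnieszka's branch passes to Agnieszka's issue by representation.
The 1/2 is divided into 3 equal shares of 1/6 among Kazimierz, Waclaw, Mieczyslaw.
Kazimierz is living and takes 1/6.
Waclaw is living and takes 1/6.
Mieczyslaw is living and takes 1/6.
Urszula predeceased; the 1/2 allotted to Urszula's branch passes to Urszula's issue by representation.
The 1/2 is divided into 3 equal shares of 1/6 among Danuta, Ludmila, Stanislawa.
Danuta is living and takes 1/6.
Ludmila is living and takes 1/6.
Stanislawa is living and takes 1/6.

Danuta 1/6; Kazimierz 1/6; Ludmila 1/6; Mieczyslaw 1/6; Stanislawa 1/6; Waclaw 1/6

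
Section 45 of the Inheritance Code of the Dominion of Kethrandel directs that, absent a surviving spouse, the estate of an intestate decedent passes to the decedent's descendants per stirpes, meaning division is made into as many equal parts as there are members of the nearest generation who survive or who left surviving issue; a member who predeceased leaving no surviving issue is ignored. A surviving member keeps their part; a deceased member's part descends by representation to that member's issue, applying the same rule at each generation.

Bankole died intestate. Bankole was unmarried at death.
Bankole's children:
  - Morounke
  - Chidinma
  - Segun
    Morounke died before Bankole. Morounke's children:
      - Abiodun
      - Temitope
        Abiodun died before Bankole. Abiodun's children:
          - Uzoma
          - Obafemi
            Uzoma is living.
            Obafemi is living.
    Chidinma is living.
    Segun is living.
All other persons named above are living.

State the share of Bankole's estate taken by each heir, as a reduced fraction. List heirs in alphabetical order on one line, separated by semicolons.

Chidinma 1/3; Obafemi 1/12; Segun 1/3; Temitope 1/6; Uzoma 1/12

There is no surviving spouse, so the entire estate passes to Bankole's descendants per stirpes.
The estate is divided into 3 equal shares of 1/3 among Morounke, Chidinma, Segun.
Morounke predeceased; the 1/3 allotted to Morounke's branch passes to Morounke's issue by representation.
The 1/3 is divided into 2 equal shares of 1/6 among Abiodun, Temitope.
Abiodun predeceased; the 1/6 allotted to Abiodun's branch passes to Abiodun's issue by representation.
The 1/6 is divided into 2 equal shares of 1/12 among Uzoma, Obafemi.
Uzoma is living and takes 1/12.
Obafemi is living and takes 1/12.
Temitope is living and takes 1/6.
Chidinma is living and takes 1/3.
Segun is living and takes 1/3.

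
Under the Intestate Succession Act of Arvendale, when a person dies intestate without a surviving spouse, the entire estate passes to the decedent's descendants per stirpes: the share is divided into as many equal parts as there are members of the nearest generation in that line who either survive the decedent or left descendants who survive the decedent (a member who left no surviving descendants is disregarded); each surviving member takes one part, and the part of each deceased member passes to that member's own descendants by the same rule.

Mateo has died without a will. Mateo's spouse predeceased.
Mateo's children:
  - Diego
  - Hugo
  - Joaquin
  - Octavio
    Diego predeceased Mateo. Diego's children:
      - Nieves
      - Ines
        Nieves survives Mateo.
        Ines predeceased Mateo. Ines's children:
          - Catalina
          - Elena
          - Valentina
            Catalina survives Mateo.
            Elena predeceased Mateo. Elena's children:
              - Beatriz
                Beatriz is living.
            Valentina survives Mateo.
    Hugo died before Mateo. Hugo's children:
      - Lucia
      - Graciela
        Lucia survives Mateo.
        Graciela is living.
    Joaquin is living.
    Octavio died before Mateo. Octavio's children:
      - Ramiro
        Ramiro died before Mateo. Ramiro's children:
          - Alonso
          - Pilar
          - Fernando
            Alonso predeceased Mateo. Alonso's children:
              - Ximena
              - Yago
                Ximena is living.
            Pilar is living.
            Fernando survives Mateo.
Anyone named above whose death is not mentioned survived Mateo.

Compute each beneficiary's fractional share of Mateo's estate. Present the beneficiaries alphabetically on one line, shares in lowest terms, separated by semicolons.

There is no surviving spouse, so the entire estate passes to Mateo's descendants per stirpes.
The estate is divided into 4 equal shares of 1/4 among Diego, Hugo, Joaquin, Octavio.
Diego predeceased; the 1/4 allotted to Diego's branch passes to Diego's issue by representation.
The 1/4 is divided into 2 equal shares of 1/8 among Nieves, Ines.
Nieves is living and takes 1/8.
Ines predeceased; the 1/8 allotted to Ines's branch passes to Ines's issue by representation.
The 1/8 is divided into 3 equal shares of 1/24 among Catalina, Elena, Valentina.
Catalina is living and takes 1/24.
Elena predeceased; the 1/24 allotted to Elena's branch passes to Elena's issue by representation.
Beatriz is the sole taker at this level and receives the full 1/24.
Valentina is living and takes 1/24.
Hugo predeceased; the 1/4 allotted to Hugo's branch passes to Hugo's issue by representation.
The 1/4 is divided into 2 equal shares of 1/8 among Lucia, Graciela.
Lucia is living and takes 1/8.
Graciela is living and takes 1/8.
Joaquin is living and takes 1/4.
Octavio predeceased; the 1/4 allotted to Octavio's branch passes to Octavio's issue by representation.
Ramiro's line is the sole branch at this level, so the full 1/4 passes to Ramiro's issue by representation.
The 1/4 is divided into 3 equal shares of 1/12 among Alonso, Pilar, Fernando.
Alonso predeceased; the 1/12 allotted to Alonso's branch passes to Alonso's issue by representation.
The 1/12 is divided into 2 equal shares of 1/24 among Ximena, Yago.
Ximena is living and takes 1/24.
Yago is living and takes 1/24.
Pilar is living and takes 1/12.
Fernando is living and takes 1/12.

Beatriz 1/24; Catalina 1/24; Fernando 1/12; Graciela 1/8; Joaquin 1/4; Lucia 1/8; Nieves 1/8; Pilar 1/12; Valentina 1/24; Ximena 1/24; Yago 1/24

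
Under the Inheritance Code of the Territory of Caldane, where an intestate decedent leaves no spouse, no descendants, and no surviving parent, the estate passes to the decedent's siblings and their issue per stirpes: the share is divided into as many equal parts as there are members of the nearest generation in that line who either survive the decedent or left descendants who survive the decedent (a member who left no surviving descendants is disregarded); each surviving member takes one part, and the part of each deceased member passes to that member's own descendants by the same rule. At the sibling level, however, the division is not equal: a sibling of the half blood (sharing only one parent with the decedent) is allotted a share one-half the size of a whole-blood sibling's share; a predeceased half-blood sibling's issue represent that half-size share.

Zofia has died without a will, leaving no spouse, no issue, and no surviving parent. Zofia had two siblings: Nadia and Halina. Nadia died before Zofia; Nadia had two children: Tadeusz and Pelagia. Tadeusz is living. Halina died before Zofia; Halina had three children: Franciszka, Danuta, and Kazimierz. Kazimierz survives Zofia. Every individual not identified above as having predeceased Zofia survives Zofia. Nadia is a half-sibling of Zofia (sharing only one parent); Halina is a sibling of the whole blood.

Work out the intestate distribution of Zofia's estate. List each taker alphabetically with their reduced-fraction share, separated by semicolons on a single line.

Danuta 2/9; Franciszka 2/9; Kazimierz 2/9; Pelagia 1/6; Tadeusz 1/6

No spouse, descendants, or parent survives, so the estate passes to Zofia's siblings per stirpes.
Half-blood siblings count for one-half the weight of whole-blood siblings at the initial division.
Dividing 1 in proportion to weights (total weight 3/2): Nadia (weight 1/2) → 1/3; Halina (weight 1) → 2/3.
Nadia predeceased; the 1/3 allotted to Nadia's branch passes to Nadia's issue by representation.
The 1/3 is divided into 2 equal shares of 1/6 among Tadeusz, Pelagia.
Tadeusz is living and takes 1/6.
Pelagia is living and takes 1/6.
Halina predeceased; the 2/3 allotted to Halina's branch passes to Halina's issue by representation.
The 2/3 is divided into 3 equal shares of 2/9 among Franciszka, Danuta, Kazimierz.
Franciszka is living and takes 2/9.
Danuta is living and takes 2/9.
Kazimierz is living and takes 2/9.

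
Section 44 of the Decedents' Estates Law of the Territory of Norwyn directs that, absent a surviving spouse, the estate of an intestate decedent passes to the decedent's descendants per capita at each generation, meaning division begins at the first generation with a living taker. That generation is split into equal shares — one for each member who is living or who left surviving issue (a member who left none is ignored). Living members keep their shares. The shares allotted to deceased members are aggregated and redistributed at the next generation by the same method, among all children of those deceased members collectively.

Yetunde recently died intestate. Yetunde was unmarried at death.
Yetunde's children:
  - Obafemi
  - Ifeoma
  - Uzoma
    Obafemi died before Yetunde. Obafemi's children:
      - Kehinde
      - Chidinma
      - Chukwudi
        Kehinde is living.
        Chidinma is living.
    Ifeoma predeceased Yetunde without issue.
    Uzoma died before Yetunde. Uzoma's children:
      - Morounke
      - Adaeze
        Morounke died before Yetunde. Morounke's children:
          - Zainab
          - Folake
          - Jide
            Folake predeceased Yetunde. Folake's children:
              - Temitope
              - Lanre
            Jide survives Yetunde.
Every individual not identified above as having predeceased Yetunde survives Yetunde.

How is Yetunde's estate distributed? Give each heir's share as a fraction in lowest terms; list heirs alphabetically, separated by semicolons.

Adaeze 1/5; Chidinma 1/5; Chukwudi 1/5; Jide 1/15; Kehinde 1/5; Lanre 1/30; Temitope 1/30; Zainab 1/15

There is no surviving spouse, so the entire estate passes to Yetunde's descendants per capita at each generation.
No one at generation 1 (Obafemi, Uzoma) is living; moving to the next generation.
At generation 2 (Kehinde, Chidinma, Chukwudi, Morounke, Adaeze) there are 5 shares of (1)/5 = 1/5 each.
Living: Kehinde, Chidinma, Chukwudi, and Adaeze — each takes 1/5.
Deceased: Morounke. That 1/5 share is carried to generation 3.
At generation 3 (Zainab, Folake, Jide) there are 3 shares of (1/5)/3 = 1/15 each.
Living: Zainab and Jide — each takes 1/15.
Deceased: Folake. That 1/15 share is carried to generation 4.
At generation 4 (Temitope, Lanre) there are 2 shares of (1/15)/2 = 1/30 each.
Living: Temitope and Lanre — each takes 1/30.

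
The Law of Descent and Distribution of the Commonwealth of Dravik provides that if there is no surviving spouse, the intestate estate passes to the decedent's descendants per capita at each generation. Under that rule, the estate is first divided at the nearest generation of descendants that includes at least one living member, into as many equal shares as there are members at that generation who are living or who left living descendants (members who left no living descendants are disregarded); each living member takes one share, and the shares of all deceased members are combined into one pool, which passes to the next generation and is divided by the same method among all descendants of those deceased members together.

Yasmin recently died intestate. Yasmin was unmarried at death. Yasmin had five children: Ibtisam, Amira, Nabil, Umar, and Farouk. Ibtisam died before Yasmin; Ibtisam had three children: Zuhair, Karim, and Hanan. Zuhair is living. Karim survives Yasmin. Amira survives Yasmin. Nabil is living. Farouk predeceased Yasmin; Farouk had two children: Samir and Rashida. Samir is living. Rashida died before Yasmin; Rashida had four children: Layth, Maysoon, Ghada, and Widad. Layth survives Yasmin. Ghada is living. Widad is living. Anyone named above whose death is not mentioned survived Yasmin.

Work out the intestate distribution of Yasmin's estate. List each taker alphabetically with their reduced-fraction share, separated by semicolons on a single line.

There is no surviving spouse, so the entire estate passes to Yasmin's descendants per capita at each generation.
At generation 1 (Ibtisam, Amira, Nabil, Umar, Farouk) there are 5 shares of (1)/5 = 1/5 each.
Living: Amira, Nabil, and Umar — each takes 1/5.
Deceased: Ibtisam and Farouk. Their combined 2/5 is pooled and carried to generation 2.
At generation 2 (Zuhair, Karim, Hanan, Samir, Rashida) there are 5 shares of (2/5)/5 = 2/25 each.
Living: Zuhair, Karim, Hanan, and Samir — each takes 2/25.
Deceased: Rashida. That 2/25 share is carried to generation 3.
At generation 3 (Layth, Maysoon, Ghada, Widad) there are 4 shares of (2/25)/4 = 1/50 each.
Living: Layth, Maysoon, Ghada, and Widad — each takes 1/50.

Amira 1/5; Ghada 1/50; Hanan 2/25; Karim 2/25; Layth 1/50; Maysoon 1/50; Nabil 1/5; Samir 2/25; Umar 1/5; Widad 1/50; Zuhair 2/25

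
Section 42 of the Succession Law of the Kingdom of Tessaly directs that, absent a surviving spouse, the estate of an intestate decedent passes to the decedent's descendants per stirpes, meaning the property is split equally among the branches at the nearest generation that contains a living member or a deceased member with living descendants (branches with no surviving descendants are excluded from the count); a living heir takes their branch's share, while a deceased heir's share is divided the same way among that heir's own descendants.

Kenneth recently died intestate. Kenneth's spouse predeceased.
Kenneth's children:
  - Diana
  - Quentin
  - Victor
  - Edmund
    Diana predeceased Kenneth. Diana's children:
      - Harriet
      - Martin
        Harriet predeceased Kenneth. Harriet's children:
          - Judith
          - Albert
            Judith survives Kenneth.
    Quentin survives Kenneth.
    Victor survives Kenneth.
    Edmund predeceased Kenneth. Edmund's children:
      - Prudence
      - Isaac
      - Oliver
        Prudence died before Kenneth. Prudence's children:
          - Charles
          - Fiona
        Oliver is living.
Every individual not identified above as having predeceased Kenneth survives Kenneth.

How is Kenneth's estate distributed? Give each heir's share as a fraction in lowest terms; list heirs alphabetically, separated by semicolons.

Albert 1/16; Charles 1/24; Fiona 1/24; Isaac 1/12; Judith 1/16; Martin 1/8; Oliver 1/12; Quentin 1/4; Victor 1/4

There is no surviving spouse, so the entire estate passes to Kenneth's descendants per stirpes.
The estate is divided into 4 equal shares of 1/4 among Diana, Quentin, Victor, Edmund.
Diana predeceased; the 1/4 allotted to Diana's branch passes to Diana's issue by representation.
The 1/4 is divided into 2 equal shares of 1/8 among Harriet, Martin.
Harriet predeceased; the 1/8 allotted to Harriet's branch passes to Harriet's issue by representation.
The 1/8 is divided into 2 equal shares of 1/16 among Judith, Albert.
Judith is living and takes 1/16.
Albert is living and takes 1/16.
Martin is living and takes 1/8.
Quentin is living and takes 1/4.
Victor is living and takes 1/4.
Edmund predeceased; the 1/4 allotted to Edmund's branch passes to Edmund's issue by representation.
The 1/4 is divided into 3 equal shares of 1/12 among Prudence, Isaac, Oliver.
Prudence predeceased; the 1/12 allotted to Prudence's branch passes to Prudence's issue by representation.
The 1/12 is divided into 2 equal shares of 1/24 among Charles, Fiona.
Charles is living and takes 1/24.
Fiona is living and takes 1/24.
Isaac is living and takes 1/12.
Oliver is living and takes 1/12.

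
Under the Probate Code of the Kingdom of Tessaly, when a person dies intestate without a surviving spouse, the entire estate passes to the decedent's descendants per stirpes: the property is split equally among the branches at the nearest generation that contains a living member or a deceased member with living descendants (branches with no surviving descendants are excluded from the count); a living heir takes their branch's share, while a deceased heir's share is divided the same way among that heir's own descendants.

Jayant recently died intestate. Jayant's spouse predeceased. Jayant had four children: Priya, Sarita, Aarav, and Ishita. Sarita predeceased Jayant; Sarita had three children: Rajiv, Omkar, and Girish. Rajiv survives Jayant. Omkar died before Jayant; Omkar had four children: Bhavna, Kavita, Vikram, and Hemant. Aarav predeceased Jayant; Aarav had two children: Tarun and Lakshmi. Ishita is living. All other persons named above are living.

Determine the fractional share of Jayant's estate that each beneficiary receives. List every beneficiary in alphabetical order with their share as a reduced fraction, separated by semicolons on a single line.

There is no surviving spouse, so the entire estate passes to Jayant's descendants per stirpes.
The estate is divided into 4 equal shares of 1/4 among Priya, Sarita, Aarav, Ishita.
Priya is living and takes 1/4.
Sarita predeceased; the 1/4 allotted to Sarita's branch passes to Sarita's issue by representation.
The 1/4 is divided into 3 equal shares of 1/12 among Rajiv, Omkar, Girish.
Rajiv is living and takes 1/12.
Omkar predeceased; the 1/12 allotted to Omkar's branch passes to Omkar's issue by representation.
The 1/12 is divided into 4 equal shares of 1/48 among Bhavna, Kavita, Vikram, Hemant.
Bhavna is living and takes 1/48.
Kavita is living and takes 1/48.
Vikram is living and takes 1/48.
Hemant is living and takes 1/48.
Girish is living and takes 1/12.
Aarav predeceased; the 1/4 allotted to Aarav's branch passes to Aarav's issue by representation.
The 1/4 is divided into 2 equal shares of 1/8 among Tarun, Lakshmi.
Tarun is living and takes 1/8.
Lakshmi is living and takes 1/8.
Ishita is living and takes 1/4.

Bhavna 1/48; Girish 1/12; Hemant 1/48; Ishita 1/4; Kavita 1/48; Lakshmi 1/8; Priya 1/4; Rajiv 1/12; Tarun 1/8; Vikram 1/48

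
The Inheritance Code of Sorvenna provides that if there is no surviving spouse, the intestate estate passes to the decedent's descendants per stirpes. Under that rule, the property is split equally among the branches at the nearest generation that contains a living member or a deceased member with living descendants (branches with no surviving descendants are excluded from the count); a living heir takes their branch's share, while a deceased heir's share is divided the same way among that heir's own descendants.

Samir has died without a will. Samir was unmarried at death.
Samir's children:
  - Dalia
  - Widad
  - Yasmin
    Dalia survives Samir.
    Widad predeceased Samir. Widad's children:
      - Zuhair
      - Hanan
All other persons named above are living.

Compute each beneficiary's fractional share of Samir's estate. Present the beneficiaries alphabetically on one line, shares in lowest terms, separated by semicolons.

There is no surviving spouse, so the entire estate passes to Samir's descendants per stirpes.
The estate is divided into 3 equal shares of 1/3 among Dalia, Widad, Yasmin.
Dalia is living and takes 1/3.
Widad predeceased; the 1/3 allotted to Widad's branch passes to Widad's issue by representation.
The 1/3 is divided into 2 equal shares of 1/6 among Zuhair, Hanan.
Zuhair is living and takes 1/6.
Hanan is living and takes 1/6.
Yasmin is living and takes 1/3.

Dalia 1/3; Hanan 1/6; Yasmin 1/3; Zuhair 1/6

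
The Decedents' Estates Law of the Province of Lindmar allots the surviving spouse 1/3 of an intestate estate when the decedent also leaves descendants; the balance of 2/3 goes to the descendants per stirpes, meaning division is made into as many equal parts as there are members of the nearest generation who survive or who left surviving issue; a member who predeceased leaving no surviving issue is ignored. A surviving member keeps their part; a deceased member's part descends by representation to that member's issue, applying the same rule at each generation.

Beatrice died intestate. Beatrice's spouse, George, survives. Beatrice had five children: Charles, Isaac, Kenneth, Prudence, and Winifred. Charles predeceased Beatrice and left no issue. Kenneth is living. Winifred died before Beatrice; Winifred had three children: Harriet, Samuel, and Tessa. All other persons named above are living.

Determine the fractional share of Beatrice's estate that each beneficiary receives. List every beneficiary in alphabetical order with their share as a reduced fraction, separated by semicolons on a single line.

George, as surviving spouse, takes 1/3.
The remaining 2/3 passes to Beatrice's descendants per stirpes.
Charles left no surviving issue, so that branch lapses and is disregarded.
The 2/3 is divided into 4 equal shares of 1/6 among Isaac, Kenneth, Prudence, Winifred.
Isaac is living and takes 1/6.
Kenneth is living and takes 1/6.
Prudence is living and takes 1/6.
Winifred predeceased; the 1/6 allotted to Winifred's branch passes to Winifred's issue by representation.
The 1/6 is divided into 3 equal shares of 1/18 among Harriet, Samuel, Tessa.
Harriet is living and takes 1/18.
Samuel is living and takes 1/18.
Tessa is living and takes 1/18.

George 1/3; Harriet 1/18; Isaac 1/6; Kenneth 1/6; Prudence 1/6; Samuel 1/18; Tessa 1/18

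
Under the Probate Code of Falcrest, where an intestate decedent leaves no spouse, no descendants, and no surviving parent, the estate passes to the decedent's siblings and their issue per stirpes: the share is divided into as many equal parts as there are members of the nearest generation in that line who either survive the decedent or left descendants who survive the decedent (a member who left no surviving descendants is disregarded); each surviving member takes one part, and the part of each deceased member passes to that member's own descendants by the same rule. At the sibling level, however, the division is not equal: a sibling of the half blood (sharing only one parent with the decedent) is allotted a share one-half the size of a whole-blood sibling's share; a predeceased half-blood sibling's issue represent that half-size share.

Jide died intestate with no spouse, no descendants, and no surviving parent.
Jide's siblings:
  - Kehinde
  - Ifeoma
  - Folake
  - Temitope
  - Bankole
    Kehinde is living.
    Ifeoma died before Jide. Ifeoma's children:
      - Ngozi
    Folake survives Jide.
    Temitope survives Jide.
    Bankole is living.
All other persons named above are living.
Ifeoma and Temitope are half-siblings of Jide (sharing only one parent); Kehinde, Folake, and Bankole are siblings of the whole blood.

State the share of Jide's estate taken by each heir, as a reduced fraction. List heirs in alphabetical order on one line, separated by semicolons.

Bankole 1/4; Folake 1/4; Kehinde 1/4; Ngozi 1/8; Temitope 1/8

No spouse, descendants, or parent survives, so the estate passes to Jide's siblings per stirpes.
Half-blood siblings count for one-half the weight of whole-blood siblings at the initial division.
Dividing 1 in proportion to weights (total weight 4): Kehinde (weight 1) → 1/4; Ifeoma (weight 1/2) → 1/8; Folake (weight 1) → 1/4; Temitope (weight 1/2) → 1/8; Bankole (weight 1) → 1/4.
Kehinde is living and takes 1/4.
Ifeoma predeceased; the 1/8 allotted to Ifeoma's branch passes to Ifeoma's issue by representation.
Ngozi is the sole taker at this level and receives the full 1/8.
Folake is living and takes 1/4.
Temitope is living and takes 1/8.
Bankole is living and takes 1/4.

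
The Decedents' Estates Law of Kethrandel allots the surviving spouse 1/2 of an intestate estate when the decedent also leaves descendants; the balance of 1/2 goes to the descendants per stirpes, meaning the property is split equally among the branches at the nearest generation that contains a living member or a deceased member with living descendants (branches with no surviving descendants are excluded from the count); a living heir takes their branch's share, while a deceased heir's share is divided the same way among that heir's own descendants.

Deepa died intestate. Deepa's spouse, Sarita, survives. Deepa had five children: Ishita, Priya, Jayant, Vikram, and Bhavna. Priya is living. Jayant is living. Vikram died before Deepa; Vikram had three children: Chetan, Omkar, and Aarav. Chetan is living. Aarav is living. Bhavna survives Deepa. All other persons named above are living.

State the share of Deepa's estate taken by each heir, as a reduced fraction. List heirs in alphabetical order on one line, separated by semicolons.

Sarita, as surviving spouse, takes 1/2.
The remaining 1/2 passes to Deepa's descendants per stirpes.
The 1/2 is divided into 5 equal shares of 1/10 among Ishita, Priya, Jayant, Vikram, Bhavna.
Ishita is living and takes 1/10.
Priya is living and takes 1/10.
Jayant is living and takes 1/10.
Vikram predeceased; the 1/10 allotted to Vikram's branch passes to Vikram's issue by representation.
The 1/10 is divided into 3 equal shares of 1/30 among Chetan, Omkar, Aarav.
Chetan is living and takes 1/30.
Omkar is living and takes 1/30.
Aarav is living and takes 1/30.
Bhavna is living and takes 1/10.

Aarav 1/30; Bhavna 1/10; Chetan 1/30; Ishita 1/10; Jayant 1/10; Omkar 1/30; Priya 1/10; Sarita 1/2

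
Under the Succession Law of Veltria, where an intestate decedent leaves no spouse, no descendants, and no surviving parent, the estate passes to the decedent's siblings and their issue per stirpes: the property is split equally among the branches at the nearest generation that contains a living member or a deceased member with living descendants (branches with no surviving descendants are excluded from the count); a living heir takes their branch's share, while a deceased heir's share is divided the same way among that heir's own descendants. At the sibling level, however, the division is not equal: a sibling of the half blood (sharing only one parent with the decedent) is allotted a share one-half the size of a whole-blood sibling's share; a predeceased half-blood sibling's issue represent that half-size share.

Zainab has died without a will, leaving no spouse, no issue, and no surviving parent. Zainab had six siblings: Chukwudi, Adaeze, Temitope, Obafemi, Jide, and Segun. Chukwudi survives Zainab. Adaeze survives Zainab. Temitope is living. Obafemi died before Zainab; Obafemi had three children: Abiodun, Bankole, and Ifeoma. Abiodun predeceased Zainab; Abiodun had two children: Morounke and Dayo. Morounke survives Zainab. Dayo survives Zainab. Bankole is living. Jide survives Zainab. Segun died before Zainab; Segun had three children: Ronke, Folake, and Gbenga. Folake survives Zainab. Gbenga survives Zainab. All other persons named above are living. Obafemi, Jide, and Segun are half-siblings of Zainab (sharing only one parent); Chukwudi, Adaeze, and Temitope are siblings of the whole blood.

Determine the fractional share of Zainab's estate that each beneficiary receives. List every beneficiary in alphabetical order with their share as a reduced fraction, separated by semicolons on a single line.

Adaeze 2/9; Bankole 1/27; Chukwudi 2/9; Dayo 1/54; Folake 1/27; Gbenga 1/27; Ifeoma 1/27; Jide 1/9; Morounke 1/54; Ronke 1/27; Temitope 2/9

No spouse, descendants, or parent survives, so the estate passes to Zainab's siblings per stirpes.
Half-blood siblings count for one-half the weight of whole-blood siblings at the initial division.
Dividing 1 in proportion to weights (total weight 9/2): Chukwudi (weight 1) → 2/9; Adaeze (weight 1) → 2/9; Temitope (weight 1) → 2/9; Obafemi (weight 1/2) → 1/9; Jide (weight 1/2) → 1/9; Segun (weight 1/2) → 1/9.
Chukwudi is living and takes 2/9.
Adaeze is living and takes 2/9.
Temitope is living and takes 2/9.
Obafemi predeceased; the 1/9 allotted to Obafemi's branch passes to Obafemi's issue by representation.
The 1/9 is divided into 3 equal shares of 1/27 among Abiodun, Bankole, Ifeoma.
Abiodun predeceased; the 1/27 allotted to Abiodun's branch passes to Abiodun's issue by representation.
The 1/27 is divided into 2 equal shares of 1/54 among Morounke, Dayo.
Morounke is living and takes 1/54.
Dayo is living and takes 1/54.
Bankole is living and takes 1/27.
Ifeoma is living and takes 1/27.
Jide is living and takes 1/9.
Segun predeceased; the 1/9 allotted to Segun's branch passes to Segun's issue by representation.
The 1/9 is divided into 3 equal shares of 1/27 among Ronke, Folake, Gbenga.
Ronke is living and takes 1/27.
Folake is living and takes 1/27.
Gbenga is living and takes 1/27.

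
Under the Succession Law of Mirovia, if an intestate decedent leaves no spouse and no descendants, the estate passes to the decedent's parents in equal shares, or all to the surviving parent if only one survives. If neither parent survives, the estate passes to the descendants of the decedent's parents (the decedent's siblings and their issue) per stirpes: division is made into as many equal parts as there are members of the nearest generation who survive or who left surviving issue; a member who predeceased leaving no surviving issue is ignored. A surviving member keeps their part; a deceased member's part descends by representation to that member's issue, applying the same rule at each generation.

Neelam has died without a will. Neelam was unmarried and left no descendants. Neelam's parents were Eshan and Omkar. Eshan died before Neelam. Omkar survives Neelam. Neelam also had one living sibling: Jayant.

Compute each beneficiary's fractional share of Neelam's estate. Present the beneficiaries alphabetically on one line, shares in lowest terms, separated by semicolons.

Omkar 1

Only one parent, Omkar, survives, so Omkar takes the entire estate. The siblings take nothing because a surviving parent has priority.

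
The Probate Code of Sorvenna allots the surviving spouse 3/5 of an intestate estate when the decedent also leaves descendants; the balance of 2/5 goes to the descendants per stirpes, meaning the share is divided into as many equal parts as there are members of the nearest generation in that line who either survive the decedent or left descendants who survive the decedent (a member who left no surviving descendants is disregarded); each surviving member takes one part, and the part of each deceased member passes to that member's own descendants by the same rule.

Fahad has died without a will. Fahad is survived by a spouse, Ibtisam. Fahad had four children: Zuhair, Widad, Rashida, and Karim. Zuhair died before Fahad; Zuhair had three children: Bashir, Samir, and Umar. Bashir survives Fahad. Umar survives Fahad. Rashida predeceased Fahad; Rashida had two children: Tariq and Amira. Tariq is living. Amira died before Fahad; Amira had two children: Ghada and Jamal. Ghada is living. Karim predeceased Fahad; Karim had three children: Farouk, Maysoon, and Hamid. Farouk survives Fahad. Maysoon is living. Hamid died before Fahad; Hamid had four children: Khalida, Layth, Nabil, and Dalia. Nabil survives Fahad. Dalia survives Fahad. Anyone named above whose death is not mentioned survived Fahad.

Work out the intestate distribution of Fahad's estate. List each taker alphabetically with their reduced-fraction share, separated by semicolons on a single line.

Bashir 1/30; Dalia 1/120; Farouk 1/30; Ghada 1/40; Ibtisam 3/5; Jamal 1/40; Khalida 1/120; Layth 1/120; Maysoon 1/30; Nabil 1/120; Samir 1/30; Tariq 1/20; Umar 1/30; Widad 1/10

Ibtisam, as surviving spouse, takes 3/5.
The remaining 2/5 passes to Fahad's descendants per stirpes.
The 2/5 is divided into 4 equal shares of 1/10 among Zuhair, Widad, Rashida, Karim.
Zuhair predeceased; the 1/10 allotted to Zuhair's branch passes to Zuhair's issue by representation.
The 1/10 is divided into 3 equal shares of 1/30 among Bashir, Samir, Umar.
Bashir is living and takes 1/30.
Samir is living and takes 1/30.
Umar is living and takes 1/30.
Widad is living and takes 1/10.
Rashida predeceased; the 1/10 allotted to Rashida's branch passes to Rashida's issue by representation.
The 1/10 is divided into 2 equal shares of 1/20 among Tariq, Amira.
Tariq is living and takes 1/20.
Amira predeceased; the 1/20 allotted to Amira's branch passes to Amira's issue by representation.
The 1/20 is divided into 2 equal shares of 1/40 among Ghada, Jamal.
Ghada is living and takes 1/40.
Jamal is living and takes 1/40.
Karim predeceased; the 1/10 allotted to Karim's branch passes to Karim's issue by representation.
The 1/10 is divided into 3 equal shares of 1/30 among Farouk, Maysoon, Hamid.
Farouk is living and takes 1/30.
Maysoon is living and takes 1/30.
Hamid predeceased; the 1/30 allotted to Hamid's branch passes to Hamid's issue by representation.
The 1/30 is divided into 4 equal shares of 1/120 among Khalida, Layth, Nabil, Dalia.
Khalida is living and takes 1/120.
Layth is living and takes 1/120.
Nabil is living and takes 1/120.
Dalia is living and takes 1/120.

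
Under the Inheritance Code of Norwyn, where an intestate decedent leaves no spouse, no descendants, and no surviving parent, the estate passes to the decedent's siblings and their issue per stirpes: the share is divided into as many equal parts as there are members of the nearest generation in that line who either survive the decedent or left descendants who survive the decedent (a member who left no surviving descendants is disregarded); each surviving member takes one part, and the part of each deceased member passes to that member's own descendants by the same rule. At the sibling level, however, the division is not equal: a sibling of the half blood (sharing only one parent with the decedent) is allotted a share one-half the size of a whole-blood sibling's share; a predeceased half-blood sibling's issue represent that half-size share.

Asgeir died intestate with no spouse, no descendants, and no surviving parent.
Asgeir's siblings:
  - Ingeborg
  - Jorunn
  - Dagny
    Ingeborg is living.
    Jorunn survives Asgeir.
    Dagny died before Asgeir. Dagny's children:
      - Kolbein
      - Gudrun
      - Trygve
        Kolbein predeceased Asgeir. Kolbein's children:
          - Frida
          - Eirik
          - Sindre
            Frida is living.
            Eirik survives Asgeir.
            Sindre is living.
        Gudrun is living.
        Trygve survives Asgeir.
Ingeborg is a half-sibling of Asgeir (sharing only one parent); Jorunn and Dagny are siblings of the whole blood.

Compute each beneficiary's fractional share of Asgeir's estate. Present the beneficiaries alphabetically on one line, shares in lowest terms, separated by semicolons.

No spouse, descendants, or parent survives, so the estate passes to Asgeir's siblings per stirpes.
Half-blood siblings count for one-half the weight of whole-blood siblings at the initial division.
Dividing 1 in proportion to weights (total weight 5/2): Ingeborg (weight 1/2) → 1/5; Jorunn (weight 1) → 2/5; Dagny (weight 1) → 2/5.
Ingeborg is living and takes 1/5.
Jorunn is living and takes 2/5.
Dagny predeceased; the 2/5 allotted to Dagny's branch passes to Dagny's issue by representation.
The 2/5 is divided into 3 equal shares of 2/15 among Kolbein, Gudrun, Trygve.
Kolbein predeceased; the 2/15 allotted to Kolbein's branch passes to Kolbein's issue by representation.
The 2/15 is divided into 3 equal shares of 2/45 among Frida, Eirik, Sindre.
Frida is living and takes 2/45.
Eirik is living and takes 2/45.
Sindre is living and takes 2/45.
Gudrun is living and takes 2/15.
Trygve is living and takes 2/15.

Eirik 2/45; Frida 2/45; Gudrun 2/15; Ingeborg 1/5; Jorunn 2/5; Sindre 2/45; Trygve 2/15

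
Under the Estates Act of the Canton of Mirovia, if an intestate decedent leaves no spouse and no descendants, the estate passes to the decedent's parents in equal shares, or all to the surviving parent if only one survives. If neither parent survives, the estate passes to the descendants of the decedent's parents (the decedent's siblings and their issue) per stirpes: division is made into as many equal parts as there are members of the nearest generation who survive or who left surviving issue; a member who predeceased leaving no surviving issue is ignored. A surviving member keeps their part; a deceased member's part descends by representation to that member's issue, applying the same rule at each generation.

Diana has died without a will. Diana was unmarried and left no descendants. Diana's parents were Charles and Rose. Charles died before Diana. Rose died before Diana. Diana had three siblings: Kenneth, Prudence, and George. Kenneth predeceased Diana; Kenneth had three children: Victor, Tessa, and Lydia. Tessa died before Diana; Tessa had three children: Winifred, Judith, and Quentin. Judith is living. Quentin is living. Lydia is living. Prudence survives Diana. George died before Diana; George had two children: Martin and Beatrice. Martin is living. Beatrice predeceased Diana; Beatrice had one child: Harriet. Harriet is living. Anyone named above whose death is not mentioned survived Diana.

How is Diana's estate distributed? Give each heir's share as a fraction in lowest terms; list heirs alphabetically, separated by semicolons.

Neither parent survives and there are no descendants, so the estate passes to Diana's siblings and their issue per stirpes.
The estate is divided into 3 equal shares of 1/3 among Kenneth, Prudence, George.
Kenneth predeceased; the 1/3 allotted to Kenneth's branch passes to Kenneth's issue by representation.
The 1/3 is divided into 3 equal shares of 1/9 among Victor, Tessa, Lydia.
Victor is living and takes 1/9.
Tessa predeceased; the 1/9 allotted to Tessa's branch passes to Tessa's issue by representation.
The 1/9 is divided into 3 equal shares of 1/27 among Winifred, Judith, Quentin.
Winifred is living and takes 1/27.
Judith is living and takes 1/27.
Quentin is living and takes 1/27.
Lydia is living and takes 1/9.
Prudence is living and takes 1/3.
George predeceased; the 1/3 allotted to George's branch passes to George's issue by representation.
The 1/3 is divided into 2 equal shares of 1/6 among Martin, Beatrice.
Martin is living and takes 1/6.
Beatrice predeceased; the 1/6 allotted to Beatrice's branch passes to Beatrice's issue by representation.
Harriet is the sole taker at this level and receives the full 1/6.

Harriet 1/6; Judith 1/27; Lydia 1/9; Martin 1/6; Prudence 1/3; Quentin 1/27; Victor 1/9; Winifred 1/27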